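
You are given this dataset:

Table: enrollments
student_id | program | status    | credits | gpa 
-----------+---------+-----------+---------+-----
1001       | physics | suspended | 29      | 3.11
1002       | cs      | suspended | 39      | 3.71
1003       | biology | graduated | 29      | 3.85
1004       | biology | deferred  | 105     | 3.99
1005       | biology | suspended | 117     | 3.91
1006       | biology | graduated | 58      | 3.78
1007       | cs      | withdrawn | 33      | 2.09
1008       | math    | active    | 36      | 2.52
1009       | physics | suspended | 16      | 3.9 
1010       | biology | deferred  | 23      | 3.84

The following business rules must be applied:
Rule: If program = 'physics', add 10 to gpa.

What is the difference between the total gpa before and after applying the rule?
20.0

Step 1: Original sum of gpa = 34.7
Step 2: 2 records have program = 'physics'
Step 3: Each affected record changes by 10
Step 4: Total change = 2 × 10 = 20
Step 5: New sum = 34.7 + 20 = 54.7
Step 6: Difference = |54.7 - 34.7| = 20.0
        (Sum increased by 20.0)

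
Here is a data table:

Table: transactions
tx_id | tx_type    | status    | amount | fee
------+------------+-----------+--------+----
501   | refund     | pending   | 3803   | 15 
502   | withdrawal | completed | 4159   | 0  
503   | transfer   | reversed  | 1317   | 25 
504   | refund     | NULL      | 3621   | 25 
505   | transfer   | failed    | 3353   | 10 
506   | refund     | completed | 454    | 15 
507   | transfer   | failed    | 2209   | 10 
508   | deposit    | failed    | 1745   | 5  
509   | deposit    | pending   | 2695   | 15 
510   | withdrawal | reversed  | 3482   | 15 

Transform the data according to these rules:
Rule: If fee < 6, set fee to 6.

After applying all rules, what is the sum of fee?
142

Step 1: 2 records have fee < 6
Step 2: These records originally summed to 5
Step 3: After setting to minimum: 2 × 6 = 12
Step 4: Unaffected records sum: 130
Step 5: Final sum = 12 + 130 = 142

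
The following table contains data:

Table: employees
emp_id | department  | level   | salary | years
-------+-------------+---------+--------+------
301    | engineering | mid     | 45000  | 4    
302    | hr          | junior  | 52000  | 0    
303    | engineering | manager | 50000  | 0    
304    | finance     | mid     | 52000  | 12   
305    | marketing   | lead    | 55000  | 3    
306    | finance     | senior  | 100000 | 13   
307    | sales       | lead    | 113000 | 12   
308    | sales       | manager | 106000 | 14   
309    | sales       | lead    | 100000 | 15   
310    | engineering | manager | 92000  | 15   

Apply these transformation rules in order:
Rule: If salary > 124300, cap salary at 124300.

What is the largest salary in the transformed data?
113000

Step 1: Original maximum salary = 113000
Step 2: Check cap of 124300 against maximum
Step 3: No records exceed the cap (max 113000 <= cap 124300), so no capping applies
Step 4: Maximum after transformation = 113000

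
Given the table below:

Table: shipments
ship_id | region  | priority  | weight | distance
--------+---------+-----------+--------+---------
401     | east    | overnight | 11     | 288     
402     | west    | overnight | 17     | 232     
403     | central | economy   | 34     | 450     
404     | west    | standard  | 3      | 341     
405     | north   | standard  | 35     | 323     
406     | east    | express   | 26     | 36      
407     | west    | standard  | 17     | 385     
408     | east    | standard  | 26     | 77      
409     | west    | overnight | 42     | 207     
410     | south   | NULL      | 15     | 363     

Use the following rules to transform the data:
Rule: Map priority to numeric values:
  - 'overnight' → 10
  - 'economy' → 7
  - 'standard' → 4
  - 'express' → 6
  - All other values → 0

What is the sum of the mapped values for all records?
59

Step 1: Apply mapping to each record
Step 2: Count by status:
  'overnight': 3 records × 10 = 30
  'economy': 1 records × 7 = 7
  'standard': 4 records × 4 = 16
  'express': 1 records × 6 = 6
Step 3: Sum all mapped values = 59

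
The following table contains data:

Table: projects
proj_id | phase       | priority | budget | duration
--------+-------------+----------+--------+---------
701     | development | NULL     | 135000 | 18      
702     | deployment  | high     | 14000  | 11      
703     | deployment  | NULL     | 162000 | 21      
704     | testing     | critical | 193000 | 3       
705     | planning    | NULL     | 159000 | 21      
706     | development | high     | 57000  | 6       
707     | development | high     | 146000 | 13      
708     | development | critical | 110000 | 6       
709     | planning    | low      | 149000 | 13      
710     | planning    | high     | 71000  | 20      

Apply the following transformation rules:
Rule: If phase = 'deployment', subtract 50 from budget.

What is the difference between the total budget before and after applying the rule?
100

Step 1: Original sum of budget = 1196000
Step 2: 2 records have phase = 'deployment'
Step 3: Each affected record changes by -50
Step 4: Total change = 2 × -50 = -100
Step 5: New sum = 1196000 + -100 = 1195900
Step 6: Difference = |1195900 - 1196000| = 100
        (Sum decreased by 100)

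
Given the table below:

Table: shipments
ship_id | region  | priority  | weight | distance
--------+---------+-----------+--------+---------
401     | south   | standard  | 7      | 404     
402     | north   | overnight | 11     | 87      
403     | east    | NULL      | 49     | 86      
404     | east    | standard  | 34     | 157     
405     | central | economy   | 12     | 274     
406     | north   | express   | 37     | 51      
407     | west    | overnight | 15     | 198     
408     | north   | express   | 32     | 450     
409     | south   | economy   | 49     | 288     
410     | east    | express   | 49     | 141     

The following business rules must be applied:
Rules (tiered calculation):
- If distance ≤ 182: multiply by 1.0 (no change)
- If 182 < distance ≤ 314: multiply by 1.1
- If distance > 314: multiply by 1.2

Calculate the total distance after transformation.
2382.8

Step 1: Tier 1 (distance ≤ 182): 5 records, sum = 522 × 1.0 = 522.0
Step 2: Tier 2 (182 < distance ≤ 314): 3 records, sum = 760 × 1.1 = 836.0
Step 3: Tier 3 (distance > 314): 2 records, sum = 854 × 1.2 = 1024.8
Step 4: Final sum = 522.0 + 836.0 + 1024.8 = 2382.8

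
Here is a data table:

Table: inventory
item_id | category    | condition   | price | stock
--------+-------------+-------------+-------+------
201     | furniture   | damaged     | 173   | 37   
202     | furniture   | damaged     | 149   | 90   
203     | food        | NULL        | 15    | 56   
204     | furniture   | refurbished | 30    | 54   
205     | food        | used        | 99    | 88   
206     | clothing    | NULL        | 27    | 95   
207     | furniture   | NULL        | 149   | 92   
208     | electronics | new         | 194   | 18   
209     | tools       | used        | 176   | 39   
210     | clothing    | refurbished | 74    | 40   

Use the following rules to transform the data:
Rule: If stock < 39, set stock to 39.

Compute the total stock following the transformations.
632

Step 1: 2 records have stock < 39
Step 2: These records originally summed to 55
Step 3: After setting to minimum: 2 × 39 = 78
Step 4: Unaffected records sum: 554
Step 5: Final sum = 78 + 554 = 632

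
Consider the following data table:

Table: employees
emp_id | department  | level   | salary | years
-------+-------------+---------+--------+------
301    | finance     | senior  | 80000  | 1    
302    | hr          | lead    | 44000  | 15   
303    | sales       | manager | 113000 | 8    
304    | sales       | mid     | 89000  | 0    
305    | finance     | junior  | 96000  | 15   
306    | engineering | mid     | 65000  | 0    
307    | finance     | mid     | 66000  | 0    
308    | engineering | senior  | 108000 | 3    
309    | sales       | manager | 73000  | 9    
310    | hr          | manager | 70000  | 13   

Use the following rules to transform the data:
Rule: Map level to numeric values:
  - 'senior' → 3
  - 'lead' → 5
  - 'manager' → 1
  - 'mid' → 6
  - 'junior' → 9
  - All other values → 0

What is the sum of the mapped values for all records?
41

Step 1: Apply mapping to each record
Step 2: Count by status:
  'senior': 2 records × 3 = 6
  'lead': 1 records × 5 = 5
  'manager': 3 records × 1 = 3
  'mid': 3 records × 6 = 18
  'junior': 1 records × 9 = 9
Step 3: Sum all mapped values = 41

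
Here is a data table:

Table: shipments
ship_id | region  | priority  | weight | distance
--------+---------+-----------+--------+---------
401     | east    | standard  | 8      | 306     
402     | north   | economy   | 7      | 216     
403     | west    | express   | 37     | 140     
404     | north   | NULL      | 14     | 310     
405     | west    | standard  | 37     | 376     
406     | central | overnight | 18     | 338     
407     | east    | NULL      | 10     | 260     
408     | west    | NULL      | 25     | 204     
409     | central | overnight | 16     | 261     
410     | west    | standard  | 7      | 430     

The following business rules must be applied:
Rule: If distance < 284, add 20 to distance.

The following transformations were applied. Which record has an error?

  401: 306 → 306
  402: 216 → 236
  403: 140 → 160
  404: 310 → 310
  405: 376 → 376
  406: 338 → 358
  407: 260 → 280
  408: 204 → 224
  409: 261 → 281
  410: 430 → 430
Record 406 has an error. The correct transformed value should be 338, not 358.

Step 1: Check each record against the rule
Step 2: Record 406 has distance = 338
Step 3: Since 338 >= 284, the bonus should not have been applied
Step 4: Correct value = 338, but claimed value = 358
Conclusion: Record 406 has the error.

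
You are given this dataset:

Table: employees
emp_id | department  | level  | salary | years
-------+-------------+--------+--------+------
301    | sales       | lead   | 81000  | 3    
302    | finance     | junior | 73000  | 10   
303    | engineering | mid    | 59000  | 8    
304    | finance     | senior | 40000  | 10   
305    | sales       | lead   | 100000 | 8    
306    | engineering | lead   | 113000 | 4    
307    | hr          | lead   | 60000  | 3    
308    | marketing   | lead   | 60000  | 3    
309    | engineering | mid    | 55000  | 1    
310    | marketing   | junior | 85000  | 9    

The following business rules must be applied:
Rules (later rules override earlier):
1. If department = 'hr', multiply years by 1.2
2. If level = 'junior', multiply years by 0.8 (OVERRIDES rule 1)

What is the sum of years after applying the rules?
55.8

Step 1: Rule 2 takes priority for records with level = 'junior'
  - 2 records: 19 × 0.8 = 15.2
Step 2: Rule 1 applies to remaining records with department = 'hr'
  - 1 records: 3 × 1.2 = 3.6
Step 3: Other records unchanged: 37
Step 4: Final sum = 15.2 + 3.6 + 37 = 55.8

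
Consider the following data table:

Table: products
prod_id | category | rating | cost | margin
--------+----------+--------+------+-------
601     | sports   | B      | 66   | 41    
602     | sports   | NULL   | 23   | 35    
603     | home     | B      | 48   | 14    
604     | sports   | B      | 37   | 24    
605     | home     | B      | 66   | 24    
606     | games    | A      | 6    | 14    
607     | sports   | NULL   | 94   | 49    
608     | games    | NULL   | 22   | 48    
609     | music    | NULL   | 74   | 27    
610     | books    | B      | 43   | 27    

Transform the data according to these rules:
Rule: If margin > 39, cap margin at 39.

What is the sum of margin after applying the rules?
282

Step 1: 3 records have margin > 39
Step 2: These records originally summed to 138
Step 3: After capping: 3 × 39 = 117
Step 4: Unaffected records sum: 165
Step 5: Final sum = 117 + 165 = 282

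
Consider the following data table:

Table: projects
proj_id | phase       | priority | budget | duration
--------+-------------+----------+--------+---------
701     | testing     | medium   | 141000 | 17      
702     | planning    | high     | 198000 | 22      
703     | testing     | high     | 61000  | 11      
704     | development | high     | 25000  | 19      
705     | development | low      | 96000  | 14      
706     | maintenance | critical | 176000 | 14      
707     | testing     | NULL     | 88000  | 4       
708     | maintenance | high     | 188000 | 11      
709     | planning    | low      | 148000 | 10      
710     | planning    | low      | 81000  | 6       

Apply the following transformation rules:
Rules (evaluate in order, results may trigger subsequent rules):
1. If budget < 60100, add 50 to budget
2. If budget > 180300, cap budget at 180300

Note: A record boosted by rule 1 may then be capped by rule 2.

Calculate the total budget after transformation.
1176650

Step 1: Apply rule 1 to records with budget < 60100
  - 1 records get bonus of 50
  - Of these, 0 records then exceed 180300 and get capped
Step 2: Apply rule 2 to records with budget > 180300
  - 2 records (original) are capped
Step 3: Calculate final sum = 1176650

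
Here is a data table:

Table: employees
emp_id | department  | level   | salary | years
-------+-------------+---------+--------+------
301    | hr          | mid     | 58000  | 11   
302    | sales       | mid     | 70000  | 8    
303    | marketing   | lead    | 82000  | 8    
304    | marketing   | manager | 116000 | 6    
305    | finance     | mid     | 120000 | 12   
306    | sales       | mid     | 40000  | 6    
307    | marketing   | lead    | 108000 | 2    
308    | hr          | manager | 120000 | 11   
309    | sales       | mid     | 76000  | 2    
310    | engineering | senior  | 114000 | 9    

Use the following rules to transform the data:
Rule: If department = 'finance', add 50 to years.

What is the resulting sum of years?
125

Step 1: Count records where department = 'finance': 1
Step 2: Total bonus added: 1 × 50 = 50
Step 3: Original sum of years: 75
Step 4: Final sum = 75 + 50 = 125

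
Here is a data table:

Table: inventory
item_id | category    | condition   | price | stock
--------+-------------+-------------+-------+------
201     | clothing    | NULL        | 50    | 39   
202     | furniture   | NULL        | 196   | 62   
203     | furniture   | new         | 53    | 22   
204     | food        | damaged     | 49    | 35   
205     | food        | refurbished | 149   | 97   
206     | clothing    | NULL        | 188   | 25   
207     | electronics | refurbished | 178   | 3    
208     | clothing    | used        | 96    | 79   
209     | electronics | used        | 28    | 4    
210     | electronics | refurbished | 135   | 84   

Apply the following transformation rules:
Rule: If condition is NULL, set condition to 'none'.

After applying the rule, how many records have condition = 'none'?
3

Step 1: Count records where condition IS NULL
Step 2: Found 3 records with NULL condition
Step 3: These records will have condition set to 'none'
Step 4: Records already having condition = 'none': 0
Step 5: Answer: 3 + 0 = 3 records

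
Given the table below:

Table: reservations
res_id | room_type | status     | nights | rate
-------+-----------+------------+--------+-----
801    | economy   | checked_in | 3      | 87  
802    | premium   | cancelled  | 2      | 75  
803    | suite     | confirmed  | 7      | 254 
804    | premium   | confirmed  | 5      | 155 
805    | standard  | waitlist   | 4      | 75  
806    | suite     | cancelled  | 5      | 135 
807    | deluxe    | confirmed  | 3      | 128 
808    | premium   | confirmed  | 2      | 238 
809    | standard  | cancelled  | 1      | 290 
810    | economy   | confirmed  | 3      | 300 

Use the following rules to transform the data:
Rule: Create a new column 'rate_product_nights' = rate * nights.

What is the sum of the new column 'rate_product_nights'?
5989

Step 1: For each record, compute rate * nights
Example calculations:
  87 * 3 = 261
  75 * 2 = 150
  254 * 7 = 1778
  ...
Step 2: Sum all derived values
Step 3: Total = 5989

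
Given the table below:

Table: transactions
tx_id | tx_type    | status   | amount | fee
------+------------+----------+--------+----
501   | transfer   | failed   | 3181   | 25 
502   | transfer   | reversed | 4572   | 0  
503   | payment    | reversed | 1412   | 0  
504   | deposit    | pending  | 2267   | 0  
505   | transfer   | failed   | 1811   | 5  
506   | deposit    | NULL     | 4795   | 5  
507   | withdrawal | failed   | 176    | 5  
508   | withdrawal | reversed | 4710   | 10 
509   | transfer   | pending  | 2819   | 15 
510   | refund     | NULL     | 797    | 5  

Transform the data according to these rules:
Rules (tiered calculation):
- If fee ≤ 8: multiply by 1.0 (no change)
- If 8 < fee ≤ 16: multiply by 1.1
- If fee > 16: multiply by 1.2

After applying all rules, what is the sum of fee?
77.5

Step 1: Tier 1 (fee ≤ 8): 7 records, sum = 20 × 1.0 = 20.0
Step 2: Tier 2 (8 < fee ≤ 16): 2 records, sum = 25 × 1.1 = 27.5
Step 3: Tier 3 (fee > 16): 1 records, sum = 25 × 1.2 = 30.0
Step 4: Final sum = 20.0 + 27.5 + 30.0 = 77.5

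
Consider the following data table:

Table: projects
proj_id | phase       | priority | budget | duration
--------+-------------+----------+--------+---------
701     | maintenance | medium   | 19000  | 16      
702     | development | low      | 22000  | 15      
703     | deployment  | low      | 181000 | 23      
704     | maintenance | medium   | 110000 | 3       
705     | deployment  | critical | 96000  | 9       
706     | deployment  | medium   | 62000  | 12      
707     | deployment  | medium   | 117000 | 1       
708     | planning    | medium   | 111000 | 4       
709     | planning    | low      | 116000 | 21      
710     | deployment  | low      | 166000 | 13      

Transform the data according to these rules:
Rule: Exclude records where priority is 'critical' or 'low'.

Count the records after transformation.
5

Step 1: Count records to exclude
  - 1 (critical) + 4 (low) = 5 records
Step 2: Total records: 10
Step 3: Remaining = 10 - 5 = 5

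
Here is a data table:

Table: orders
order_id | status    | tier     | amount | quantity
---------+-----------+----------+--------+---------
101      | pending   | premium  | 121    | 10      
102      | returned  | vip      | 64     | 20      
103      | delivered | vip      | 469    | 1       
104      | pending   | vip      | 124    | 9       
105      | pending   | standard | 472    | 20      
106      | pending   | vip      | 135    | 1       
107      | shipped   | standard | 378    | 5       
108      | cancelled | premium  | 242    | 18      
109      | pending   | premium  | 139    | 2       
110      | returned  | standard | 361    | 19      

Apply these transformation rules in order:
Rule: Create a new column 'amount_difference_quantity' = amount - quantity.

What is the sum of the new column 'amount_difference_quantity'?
2400

Step 1: For each record, compute amount - quantity
Example calculations:
  121 - 10 = 111
  64 - 20 = 44
  469 - 1 = 468
  ...
Step 2: Sum all derived values
Step 3: Total = 2400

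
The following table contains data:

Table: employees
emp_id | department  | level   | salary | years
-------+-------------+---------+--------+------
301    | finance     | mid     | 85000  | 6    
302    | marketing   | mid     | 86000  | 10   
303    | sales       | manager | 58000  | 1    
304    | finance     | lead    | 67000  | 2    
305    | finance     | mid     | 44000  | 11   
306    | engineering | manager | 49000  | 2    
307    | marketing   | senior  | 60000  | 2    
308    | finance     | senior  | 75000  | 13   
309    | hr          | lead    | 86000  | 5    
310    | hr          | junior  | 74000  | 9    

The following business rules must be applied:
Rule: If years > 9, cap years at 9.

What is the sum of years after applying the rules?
54

Step 1: 3 records have years > 9
Step 2: These records originally summed to 34
Step 3: After capping: 3 × 9 = 27
Step 4: Unaffected records sum: 27
Step 5: Final sum = 27 + 27 = 54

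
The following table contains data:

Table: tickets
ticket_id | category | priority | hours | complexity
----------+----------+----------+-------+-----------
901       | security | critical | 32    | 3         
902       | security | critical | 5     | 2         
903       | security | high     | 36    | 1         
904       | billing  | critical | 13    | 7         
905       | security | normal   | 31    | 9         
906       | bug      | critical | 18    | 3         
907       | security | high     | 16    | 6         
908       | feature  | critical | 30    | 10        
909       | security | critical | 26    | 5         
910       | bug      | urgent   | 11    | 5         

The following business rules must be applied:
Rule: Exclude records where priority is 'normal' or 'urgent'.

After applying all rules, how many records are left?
8

Step 1: Count records to exclude
  - 1 (normal) + 1 (urgent) = 2 records
Step 2: Total records: 10
Step 3: Remaining = 10 - 2 = 8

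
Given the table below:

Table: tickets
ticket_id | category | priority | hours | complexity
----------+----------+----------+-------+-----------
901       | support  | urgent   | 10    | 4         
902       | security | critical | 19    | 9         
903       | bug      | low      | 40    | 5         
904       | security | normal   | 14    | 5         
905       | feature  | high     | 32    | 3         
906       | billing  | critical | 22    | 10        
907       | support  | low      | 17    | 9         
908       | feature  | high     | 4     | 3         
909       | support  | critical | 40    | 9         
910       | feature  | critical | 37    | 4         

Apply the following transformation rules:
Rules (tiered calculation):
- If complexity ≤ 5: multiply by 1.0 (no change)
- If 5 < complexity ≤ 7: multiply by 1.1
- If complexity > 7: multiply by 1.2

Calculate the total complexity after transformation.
68.4

Step 1: Tier 1 (complexity ≤ 5): 6 records, sum = 24 × 1.0 = 24.0
Step 2: Tier 2 (5 < complexity ≤ 7): 0 records, sum = 0 × 1.1 = 0.0
Step 3: Tier 3 (complexity > 7): 4 records, sum = 37 × 1.2 = 44.4
Step 4: Final sum = 24.0 + 0.0 + 44.4 = 68.4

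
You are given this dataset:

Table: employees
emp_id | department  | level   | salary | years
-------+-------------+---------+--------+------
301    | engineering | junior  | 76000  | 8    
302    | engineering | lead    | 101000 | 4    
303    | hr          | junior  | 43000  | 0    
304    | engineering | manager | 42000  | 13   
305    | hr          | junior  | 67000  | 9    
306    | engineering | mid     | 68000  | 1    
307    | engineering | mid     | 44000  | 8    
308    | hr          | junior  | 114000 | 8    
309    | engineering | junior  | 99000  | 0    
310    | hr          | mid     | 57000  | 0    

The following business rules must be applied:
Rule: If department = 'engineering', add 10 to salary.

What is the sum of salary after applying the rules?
711060

Step 1: Count records where department = 'engineering': 6
Step 2: Total bonus added: 6 × 10 = 60
Step 3: Original sum of salary: 711000
Step 4: Final sum = 711000 + 60 = 711060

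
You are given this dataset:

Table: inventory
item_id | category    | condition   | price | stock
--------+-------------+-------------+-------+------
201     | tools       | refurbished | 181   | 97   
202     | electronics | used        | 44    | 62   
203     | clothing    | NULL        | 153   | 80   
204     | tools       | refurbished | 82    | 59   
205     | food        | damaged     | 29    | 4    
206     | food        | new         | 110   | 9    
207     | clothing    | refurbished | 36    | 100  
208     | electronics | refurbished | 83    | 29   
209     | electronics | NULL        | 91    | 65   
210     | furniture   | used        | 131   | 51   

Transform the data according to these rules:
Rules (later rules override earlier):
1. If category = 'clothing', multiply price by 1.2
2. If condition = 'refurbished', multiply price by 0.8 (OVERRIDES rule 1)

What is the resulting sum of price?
894.2

Step 1: Rule 2 takes priority for records with condition = 'refurbished'
  - 4 records: 382 × 0.8 = 305.6
Step 2: Rule 1 applies to remaining records with category = 'clothing'
  - 1 records: 153 × 1.2 = 183.6
Step 3: Other records unchanged: 405
Step 4: Final sum = 305.6 + 183.6 + 405 = 894.2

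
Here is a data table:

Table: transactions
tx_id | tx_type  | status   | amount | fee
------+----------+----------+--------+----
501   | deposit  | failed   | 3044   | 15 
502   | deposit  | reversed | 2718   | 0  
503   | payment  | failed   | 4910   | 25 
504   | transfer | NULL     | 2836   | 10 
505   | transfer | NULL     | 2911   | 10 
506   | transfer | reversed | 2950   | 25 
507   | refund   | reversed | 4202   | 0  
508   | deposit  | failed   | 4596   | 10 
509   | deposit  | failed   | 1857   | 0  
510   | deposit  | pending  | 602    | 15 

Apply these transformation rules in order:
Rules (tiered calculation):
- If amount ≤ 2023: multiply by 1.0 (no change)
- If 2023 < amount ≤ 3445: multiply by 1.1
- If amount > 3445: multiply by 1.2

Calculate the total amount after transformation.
34813.5

Step 1: Tier 1 (amount ≤ 2023): 2 records, sum = 2459 × 1.0 = 2459.0
Step 2: Tier 2 (2023 < amount ≤ 3445): 5 records, sum = 14459 × 1.1 = 15904.9
Step 3: Tier 3 (amount > 3445): 3 records, sum = 13708 × 1.2 = 16449.6
Step 4: Final sum = 2459.0 + 15904.9 + 16449.6 = 34813.5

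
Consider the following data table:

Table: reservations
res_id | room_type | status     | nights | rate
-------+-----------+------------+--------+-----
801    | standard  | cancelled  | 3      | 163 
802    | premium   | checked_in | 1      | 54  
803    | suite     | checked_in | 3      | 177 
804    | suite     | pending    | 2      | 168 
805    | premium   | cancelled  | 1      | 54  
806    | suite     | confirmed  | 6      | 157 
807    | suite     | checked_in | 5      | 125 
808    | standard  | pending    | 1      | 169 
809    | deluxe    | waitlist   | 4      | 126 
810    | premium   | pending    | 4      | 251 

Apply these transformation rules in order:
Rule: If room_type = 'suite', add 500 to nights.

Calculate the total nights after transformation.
2030

Step 1: Count records where room_type = 'suite': 4
Step 2: Total bonus added: 4 × 500 = 2000
Step 3: Original sum of nights: 30
Step 4: Final sum = 30 + 2000 = 2030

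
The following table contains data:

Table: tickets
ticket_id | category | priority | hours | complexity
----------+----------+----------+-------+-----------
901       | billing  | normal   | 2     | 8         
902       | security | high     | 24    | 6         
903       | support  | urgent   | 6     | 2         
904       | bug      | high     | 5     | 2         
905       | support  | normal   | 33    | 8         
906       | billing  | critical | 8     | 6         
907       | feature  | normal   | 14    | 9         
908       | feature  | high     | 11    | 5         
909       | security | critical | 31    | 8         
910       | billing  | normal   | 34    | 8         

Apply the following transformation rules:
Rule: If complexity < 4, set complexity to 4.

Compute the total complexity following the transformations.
66

Step 1: 2 records have complexity < 4
Step 2: These records originally summed to 4
Step 3: After setting to minimum: 2 × 4 = 8
Step 4: Unaffected records sum: 58
Step 5: Final sum = 8 + 58 = 66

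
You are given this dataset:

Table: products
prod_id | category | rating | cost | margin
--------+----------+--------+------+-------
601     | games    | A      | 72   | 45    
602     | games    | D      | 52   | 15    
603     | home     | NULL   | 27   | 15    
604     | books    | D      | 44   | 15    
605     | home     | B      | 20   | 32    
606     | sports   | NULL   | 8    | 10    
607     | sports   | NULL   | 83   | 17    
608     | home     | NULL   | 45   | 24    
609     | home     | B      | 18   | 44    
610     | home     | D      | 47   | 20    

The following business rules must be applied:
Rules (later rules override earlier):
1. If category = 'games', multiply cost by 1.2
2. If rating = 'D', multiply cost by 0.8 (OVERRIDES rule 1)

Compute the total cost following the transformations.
401.8

Step 1: Rule 2 takes priority for records with rating = 'D'
  - 3 records: 143 × 0.8 = 114.4
Step 2: Rule 1 applies to remaining records with category = 'games'
  - 1 records: 72 × 1.2 = 86.4
Step 3: Other records unchanged: 201
Step 4: Final sum = 114.4 + 86.4 + 201 = 401.8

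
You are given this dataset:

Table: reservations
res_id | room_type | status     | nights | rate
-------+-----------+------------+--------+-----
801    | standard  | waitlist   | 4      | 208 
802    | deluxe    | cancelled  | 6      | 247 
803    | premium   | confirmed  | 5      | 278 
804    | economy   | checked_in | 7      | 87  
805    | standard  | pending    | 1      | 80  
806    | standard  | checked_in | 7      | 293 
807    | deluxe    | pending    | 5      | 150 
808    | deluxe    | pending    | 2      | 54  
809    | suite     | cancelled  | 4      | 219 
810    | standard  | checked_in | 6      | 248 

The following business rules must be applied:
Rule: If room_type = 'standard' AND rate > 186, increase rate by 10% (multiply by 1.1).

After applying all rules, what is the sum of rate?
1938.9

Step 1: Find records where room_type = 'standard' AND rate > 186
Step 2: 3 records match, summing to 749
Step 3: After multiplier: 749 × 1.1 = 823.9
Step 4: Unaffected records sum: 1115
Step 5: Final sum = 823.9 + 1115 = 1938.9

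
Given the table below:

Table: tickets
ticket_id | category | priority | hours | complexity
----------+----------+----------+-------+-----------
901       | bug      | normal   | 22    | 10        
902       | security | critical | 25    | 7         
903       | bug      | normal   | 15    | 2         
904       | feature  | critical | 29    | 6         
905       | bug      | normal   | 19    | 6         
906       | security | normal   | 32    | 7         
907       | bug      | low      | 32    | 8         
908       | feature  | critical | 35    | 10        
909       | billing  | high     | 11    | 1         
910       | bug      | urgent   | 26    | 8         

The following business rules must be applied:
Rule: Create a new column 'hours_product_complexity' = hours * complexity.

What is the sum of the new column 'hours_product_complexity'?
1762

Step 1: For each record, compute hours * complexity
Example calculations:
  22 * 10 = 220
  25 * 7 = 175
  15 * 2 = 30
  ...
Step 2: Sum all derived values
Step 3: Total = 1762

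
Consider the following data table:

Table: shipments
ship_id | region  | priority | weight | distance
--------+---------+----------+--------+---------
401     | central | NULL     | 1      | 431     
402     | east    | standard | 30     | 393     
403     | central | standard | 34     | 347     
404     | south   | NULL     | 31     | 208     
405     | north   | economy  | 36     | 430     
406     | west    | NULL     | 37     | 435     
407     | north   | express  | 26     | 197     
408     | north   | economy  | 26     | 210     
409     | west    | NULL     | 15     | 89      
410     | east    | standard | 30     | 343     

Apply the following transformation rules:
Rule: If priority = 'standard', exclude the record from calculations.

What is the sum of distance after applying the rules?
2000

Step 1: Identify records where priority = 'standard'
Step 2: The excluded records sum to 1083
Step 3: Original total distance = 3083
Step 4: Remaining total = 3083 - 1083 = 2000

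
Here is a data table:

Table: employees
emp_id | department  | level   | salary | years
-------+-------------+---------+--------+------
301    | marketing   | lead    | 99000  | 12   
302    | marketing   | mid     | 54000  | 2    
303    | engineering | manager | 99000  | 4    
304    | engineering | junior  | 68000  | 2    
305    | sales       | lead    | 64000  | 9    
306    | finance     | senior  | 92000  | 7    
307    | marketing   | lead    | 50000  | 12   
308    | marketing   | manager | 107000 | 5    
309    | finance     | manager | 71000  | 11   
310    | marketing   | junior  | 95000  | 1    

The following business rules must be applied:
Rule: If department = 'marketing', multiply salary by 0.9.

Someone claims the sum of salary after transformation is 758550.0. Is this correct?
No, the correct result is 758500.0.

Step 1: Calculate the correct sum after transformation
Step 2: Apply multiplier 0.9 to records where department = 'marketing'
Step 3: Correct result = 758500.0
Step 4: Claimed result = 758550.0
Step 5: 758500.0 ≠ 758550.0
Conclusion: The claimed result is incorrect. The correct answer is 758500.0.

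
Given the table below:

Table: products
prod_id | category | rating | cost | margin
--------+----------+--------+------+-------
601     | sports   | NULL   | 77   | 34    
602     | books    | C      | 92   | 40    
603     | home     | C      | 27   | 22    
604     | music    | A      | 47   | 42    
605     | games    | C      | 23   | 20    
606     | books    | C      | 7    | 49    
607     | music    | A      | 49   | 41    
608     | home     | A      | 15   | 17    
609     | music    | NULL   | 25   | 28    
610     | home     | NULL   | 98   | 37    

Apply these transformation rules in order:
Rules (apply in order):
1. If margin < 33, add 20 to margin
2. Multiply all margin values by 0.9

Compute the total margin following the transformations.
369.0

Step 1: Apply Rule 1 - Add 20 to records with margin < 33
  - 4 records affected: 87 + (4 × 20) = 167
  - Unaffected records: 243
  - Sum after Rule 1: 410
Step 2: Apply Rule 2 - Multiply all by 0.9
  - 410 × 0.9 = 369.0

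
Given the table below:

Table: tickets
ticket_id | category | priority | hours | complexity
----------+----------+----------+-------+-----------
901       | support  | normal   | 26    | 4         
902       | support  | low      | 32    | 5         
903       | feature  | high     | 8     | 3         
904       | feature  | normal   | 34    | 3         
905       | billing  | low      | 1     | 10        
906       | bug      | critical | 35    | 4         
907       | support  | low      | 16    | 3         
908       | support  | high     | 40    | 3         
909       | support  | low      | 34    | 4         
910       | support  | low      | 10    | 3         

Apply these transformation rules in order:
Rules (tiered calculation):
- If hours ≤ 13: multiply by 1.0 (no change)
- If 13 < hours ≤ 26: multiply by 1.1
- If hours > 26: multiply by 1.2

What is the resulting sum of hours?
275.2

Step 1: Tier 1 (hours ≤ 13): 3 records, sum = 19 × 1.0 = 19.0
Step 2: Tier 2 (13 < hours ≤ 26): 2 records, sum = 42 × 1.1 = 46.2
Step 3: Tier 3 (hours > 26): 5 records, sum = 175 × 1.2 = 210.0
Step 4: Final sum = 19.0 + 46.2 + 210.0 = 275.2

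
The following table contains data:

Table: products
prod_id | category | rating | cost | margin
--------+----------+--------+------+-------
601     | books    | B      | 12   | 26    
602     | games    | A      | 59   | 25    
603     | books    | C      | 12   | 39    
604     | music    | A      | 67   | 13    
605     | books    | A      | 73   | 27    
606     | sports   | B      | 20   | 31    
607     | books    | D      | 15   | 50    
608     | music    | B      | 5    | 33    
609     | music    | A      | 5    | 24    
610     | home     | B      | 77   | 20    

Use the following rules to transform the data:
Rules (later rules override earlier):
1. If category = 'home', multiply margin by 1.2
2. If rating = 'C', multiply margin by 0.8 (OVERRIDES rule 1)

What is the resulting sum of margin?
284.2

Step 1: Rule 2 takes priority for records with rating = 'C'
  - 1 records: 39 × 0.8 = 31.2
Step 2: Rule 1 applies to remaining records with category = 'home'
  - 1 records: 20 × 1.2 = 24.0
Step 3: Other records unchanged: 229
Step 4: Final sum = 31.2 + 24.0 + 229 = 284.2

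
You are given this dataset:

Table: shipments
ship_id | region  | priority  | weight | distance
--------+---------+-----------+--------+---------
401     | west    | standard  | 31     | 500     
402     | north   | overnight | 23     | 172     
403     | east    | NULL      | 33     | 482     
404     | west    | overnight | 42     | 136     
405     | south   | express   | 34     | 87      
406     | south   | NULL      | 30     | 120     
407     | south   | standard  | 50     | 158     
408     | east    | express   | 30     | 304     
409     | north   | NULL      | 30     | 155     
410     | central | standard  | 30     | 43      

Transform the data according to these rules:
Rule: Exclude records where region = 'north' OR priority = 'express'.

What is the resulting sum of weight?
216

Step 1: Find records where region = 'north' OR priority = 'express'
Step 2: 4 records match, summing to 117
Step 3: Original sum: 333
Step 4: Remaining sum = 333 - 117 = 216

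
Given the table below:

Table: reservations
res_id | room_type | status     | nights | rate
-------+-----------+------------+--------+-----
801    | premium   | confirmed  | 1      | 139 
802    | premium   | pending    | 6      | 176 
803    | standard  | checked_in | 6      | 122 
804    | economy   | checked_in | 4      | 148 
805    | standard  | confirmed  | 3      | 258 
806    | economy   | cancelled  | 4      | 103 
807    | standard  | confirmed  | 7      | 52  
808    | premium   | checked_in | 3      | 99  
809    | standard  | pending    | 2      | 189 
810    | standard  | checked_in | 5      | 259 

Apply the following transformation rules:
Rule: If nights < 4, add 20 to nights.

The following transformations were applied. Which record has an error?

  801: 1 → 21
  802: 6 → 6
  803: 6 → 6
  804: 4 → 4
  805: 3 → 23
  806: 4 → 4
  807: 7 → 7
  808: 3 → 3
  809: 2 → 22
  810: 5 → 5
Record 808 has an error. The correct transformed value should be 23, not 3.

Step 1: Check each record against the rule
Step 2: Record 808 has nights = 3
Step 3: Since 3 < 4, the bonus should have been applied
Step 4: Correct value = 23, but claimed value = 3
Conclusion: Record 808 has the error.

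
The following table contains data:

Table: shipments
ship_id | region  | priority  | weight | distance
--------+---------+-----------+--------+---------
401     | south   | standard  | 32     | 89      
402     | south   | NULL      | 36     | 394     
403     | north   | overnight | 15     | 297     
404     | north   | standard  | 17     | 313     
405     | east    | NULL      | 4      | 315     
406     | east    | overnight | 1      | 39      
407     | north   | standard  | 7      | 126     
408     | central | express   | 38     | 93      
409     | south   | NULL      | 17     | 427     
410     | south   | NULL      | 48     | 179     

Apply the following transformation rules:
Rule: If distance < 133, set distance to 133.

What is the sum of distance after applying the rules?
2457

Step 1: 4 records have distance < 133
Step 2: These records originally summed to 347
Step 3: After setting to minimum: 4 × 133 = 532
Step 4: Unaffected records sum: 1925
Step 5: Final sum = 532 + 1925 = 2457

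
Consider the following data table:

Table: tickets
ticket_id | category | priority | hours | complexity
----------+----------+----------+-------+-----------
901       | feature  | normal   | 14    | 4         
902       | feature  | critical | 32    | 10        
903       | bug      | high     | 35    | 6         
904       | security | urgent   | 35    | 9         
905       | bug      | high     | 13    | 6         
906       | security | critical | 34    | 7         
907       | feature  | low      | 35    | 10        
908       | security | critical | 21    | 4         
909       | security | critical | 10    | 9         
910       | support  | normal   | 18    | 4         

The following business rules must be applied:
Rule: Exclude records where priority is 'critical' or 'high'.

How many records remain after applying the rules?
4

Step 1: Count records to exclude
  - 4 (critical) + 2 (high) = 6 records
Step 2: Total records: 10
Step 3: Remaining = 10 - 6 = 4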